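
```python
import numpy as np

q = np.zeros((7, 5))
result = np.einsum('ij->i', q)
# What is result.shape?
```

(7,)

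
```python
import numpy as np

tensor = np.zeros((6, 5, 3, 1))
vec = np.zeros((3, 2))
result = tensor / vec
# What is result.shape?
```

(6, 5, 3, 2)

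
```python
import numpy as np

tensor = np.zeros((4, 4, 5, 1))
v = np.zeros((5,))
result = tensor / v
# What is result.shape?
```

(4, 4, 5, 5)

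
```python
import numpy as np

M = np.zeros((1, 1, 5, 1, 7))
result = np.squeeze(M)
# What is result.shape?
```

(5, 7)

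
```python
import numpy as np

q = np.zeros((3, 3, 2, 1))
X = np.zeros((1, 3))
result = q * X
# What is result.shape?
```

(3, 3, 2, 3)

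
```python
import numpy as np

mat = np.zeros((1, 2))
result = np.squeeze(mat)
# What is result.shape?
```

(2,)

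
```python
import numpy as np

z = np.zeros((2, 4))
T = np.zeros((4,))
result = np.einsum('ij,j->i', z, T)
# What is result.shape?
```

(2,)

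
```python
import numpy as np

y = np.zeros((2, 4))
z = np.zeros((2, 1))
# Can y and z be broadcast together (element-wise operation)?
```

Yes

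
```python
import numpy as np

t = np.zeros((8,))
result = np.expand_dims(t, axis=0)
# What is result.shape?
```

(1, 8)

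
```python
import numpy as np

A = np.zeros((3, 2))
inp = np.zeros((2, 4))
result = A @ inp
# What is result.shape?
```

(3, 4)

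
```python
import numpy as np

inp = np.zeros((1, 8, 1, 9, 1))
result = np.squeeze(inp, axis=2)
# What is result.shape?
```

(1, 8, 9, 1)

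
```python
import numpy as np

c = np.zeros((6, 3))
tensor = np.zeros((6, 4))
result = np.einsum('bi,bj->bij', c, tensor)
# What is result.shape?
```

(6, 3, 4)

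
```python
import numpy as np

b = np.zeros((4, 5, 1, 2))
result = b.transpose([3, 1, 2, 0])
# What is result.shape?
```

(2, 5, 1, 4)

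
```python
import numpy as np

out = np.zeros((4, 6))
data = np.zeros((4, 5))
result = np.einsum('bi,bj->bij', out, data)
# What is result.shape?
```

(4, 6, 5)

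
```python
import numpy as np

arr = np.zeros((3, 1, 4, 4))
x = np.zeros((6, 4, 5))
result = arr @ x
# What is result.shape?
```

(3, 6, 4, 5)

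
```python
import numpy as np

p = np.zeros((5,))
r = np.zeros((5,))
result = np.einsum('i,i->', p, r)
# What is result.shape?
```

()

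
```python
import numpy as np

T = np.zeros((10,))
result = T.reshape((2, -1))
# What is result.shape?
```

(2, 5)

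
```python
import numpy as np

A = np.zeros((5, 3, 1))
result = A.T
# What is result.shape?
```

(1, 3, 5)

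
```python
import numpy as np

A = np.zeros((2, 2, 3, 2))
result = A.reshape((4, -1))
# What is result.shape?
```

(4, 6)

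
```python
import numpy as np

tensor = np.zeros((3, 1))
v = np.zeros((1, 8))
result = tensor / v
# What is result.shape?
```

(3, 8)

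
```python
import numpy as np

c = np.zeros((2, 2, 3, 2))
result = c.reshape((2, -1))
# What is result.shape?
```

(2, 12)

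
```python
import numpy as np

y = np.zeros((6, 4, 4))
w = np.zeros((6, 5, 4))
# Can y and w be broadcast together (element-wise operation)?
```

No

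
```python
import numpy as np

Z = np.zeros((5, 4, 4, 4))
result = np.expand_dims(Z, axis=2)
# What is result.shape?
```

(5, 4, 1, 4, 4)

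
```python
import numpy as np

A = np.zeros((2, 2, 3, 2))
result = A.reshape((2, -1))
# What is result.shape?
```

(2, 12)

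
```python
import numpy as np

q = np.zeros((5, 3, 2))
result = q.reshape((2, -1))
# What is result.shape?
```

(2, 15)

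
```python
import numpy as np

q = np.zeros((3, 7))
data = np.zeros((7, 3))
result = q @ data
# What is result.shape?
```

(3, 3)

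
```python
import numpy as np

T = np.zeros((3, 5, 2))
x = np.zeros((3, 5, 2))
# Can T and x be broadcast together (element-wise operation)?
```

Yes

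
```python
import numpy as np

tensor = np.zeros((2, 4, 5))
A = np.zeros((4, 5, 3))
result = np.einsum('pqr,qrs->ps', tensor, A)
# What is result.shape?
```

(2, 3)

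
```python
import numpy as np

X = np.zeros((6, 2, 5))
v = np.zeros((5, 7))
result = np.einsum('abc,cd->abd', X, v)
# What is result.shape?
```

(6, 2, 7)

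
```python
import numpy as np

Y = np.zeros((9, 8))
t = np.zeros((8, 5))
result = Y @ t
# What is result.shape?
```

(9, 5)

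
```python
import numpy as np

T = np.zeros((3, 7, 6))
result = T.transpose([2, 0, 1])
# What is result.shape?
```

(6, 3, 7)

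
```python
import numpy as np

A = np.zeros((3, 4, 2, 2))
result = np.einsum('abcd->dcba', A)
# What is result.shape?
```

(2, 2, 4, 3)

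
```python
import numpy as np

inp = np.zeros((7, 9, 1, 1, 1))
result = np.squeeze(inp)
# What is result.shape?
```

(7, 9)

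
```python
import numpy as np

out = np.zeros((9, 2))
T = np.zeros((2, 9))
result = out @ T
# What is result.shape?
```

(9, 9)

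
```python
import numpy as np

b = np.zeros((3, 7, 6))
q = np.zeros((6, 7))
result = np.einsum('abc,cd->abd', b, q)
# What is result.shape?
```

(3, 7, 7)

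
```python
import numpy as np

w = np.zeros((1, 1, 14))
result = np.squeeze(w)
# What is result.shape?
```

(14,)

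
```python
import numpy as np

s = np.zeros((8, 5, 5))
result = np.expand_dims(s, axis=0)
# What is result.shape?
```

(1, 8, 5, 5)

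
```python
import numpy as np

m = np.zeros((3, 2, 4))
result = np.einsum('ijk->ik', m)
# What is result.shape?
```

(3, 4)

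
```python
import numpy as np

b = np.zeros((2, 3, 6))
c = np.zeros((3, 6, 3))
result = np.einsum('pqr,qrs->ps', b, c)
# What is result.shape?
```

(2, 3)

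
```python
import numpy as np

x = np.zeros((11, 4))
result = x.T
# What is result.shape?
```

(4, 11)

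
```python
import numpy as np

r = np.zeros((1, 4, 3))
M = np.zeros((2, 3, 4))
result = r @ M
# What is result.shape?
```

(2, 4, 4)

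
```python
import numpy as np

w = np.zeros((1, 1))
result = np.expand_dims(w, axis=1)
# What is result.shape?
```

(1, 1, 1)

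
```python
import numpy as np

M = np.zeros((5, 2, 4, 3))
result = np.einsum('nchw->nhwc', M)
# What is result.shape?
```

(5, 4, 3, 2)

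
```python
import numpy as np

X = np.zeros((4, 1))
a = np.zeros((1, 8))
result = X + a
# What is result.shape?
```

(4, 8)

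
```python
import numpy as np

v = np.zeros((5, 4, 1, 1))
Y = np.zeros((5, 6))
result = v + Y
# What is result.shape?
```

(5, 4, 5, 6)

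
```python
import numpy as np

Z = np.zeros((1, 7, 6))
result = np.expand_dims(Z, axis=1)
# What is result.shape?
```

(1, 1, 7, 6)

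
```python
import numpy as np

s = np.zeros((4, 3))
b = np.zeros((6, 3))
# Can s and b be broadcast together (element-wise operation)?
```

No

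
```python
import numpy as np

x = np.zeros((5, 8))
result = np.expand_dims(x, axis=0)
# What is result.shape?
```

(1, 5, 8)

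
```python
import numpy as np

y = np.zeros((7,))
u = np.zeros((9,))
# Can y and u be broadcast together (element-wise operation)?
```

No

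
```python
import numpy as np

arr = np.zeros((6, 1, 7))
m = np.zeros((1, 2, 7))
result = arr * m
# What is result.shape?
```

(6, 2, 7)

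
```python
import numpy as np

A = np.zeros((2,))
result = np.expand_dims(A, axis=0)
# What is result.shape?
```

(1, 2)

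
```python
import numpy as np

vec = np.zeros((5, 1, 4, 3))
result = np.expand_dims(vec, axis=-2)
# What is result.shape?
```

(5, 1, 4, 1, 3)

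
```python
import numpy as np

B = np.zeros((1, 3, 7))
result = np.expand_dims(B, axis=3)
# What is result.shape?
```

(1, 3, 7, 1)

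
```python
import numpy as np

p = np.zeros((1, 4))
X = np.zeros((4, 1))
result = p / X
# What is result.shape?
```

(4, 4)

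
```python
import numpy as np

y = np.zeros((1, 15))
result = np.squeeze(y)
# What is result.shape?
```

(15,)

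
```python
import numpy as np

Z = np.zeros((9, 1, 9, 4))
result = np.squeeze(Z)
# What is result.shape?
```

(9, 9, 4)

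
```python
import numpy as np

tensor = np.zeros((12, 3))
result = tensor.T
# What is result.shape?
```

(3, 12)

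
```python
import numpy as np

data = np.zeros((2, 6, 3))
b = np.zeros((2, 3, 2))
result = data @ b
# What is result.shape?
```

(2, 6, 2)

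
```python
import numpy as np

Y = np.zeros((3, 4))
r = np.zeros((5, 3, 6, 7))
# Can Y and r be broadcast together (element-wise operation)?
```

No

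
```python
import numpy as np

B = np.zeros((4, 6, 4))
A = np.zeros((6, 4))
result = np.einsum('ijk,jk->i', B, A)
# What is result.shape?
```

(4,)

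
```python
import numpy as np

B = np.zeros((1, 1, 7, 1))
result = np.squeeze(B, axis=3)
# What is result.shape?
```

(1, 1, 7)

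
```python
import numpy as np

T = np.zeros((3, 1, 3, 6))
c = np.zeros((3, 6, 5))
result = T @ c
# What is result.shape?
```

(3, 3, 3, 5)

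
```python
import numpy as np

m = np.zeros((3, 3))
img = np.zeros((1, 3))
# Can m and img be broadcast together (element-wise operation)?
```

Yes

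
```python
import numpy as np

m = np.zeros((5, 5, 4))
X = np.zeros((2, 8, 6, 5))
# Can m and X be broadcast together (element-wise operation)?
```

No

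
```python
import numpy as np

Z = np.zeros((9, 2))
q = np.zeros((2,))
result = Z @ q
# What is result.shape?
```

(9,)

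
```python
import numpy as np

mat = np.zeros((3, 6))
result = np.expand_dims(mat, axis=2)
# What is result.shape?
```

(3, 6, 1)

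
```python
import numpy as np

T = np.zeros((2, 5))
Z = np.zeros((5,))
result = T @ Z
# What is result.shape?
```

(2,)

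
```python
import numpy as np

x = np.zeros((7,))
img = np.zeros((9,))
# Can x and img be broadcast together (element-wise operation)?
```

No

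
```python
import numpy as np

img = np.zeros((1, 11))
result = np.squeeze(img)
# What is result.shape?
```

(11,)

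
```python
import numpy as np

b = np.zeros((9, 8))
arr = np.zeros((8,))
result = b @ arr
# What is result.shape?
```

(9,)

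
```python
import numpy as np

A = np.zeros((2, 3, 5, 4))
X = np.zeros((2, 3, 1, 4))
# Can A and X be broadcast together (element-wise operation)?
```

Yes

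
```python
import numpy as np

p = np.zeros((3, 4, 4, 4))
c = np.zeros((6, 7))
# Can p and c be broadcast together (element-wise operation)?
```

No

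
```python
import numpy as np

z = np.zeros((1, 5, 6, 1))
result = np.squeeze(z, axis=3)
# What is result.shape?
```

(1, 5, 6)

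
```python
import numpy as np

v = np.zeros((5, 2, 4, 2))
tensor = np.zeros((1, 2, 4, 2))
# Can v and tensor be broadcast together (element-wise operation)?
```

Yes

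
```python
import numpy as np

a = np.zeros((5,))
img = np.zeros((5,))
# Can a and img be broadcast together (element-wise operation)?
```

Yes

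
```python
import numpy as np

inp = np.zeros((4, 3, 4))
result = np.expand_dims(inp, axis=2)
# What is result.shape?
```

(4, 3, 1, 4)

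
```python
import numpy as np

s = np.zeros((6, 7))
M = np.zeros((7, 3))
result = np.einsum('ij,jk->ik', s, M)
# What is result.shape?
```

(6, 3)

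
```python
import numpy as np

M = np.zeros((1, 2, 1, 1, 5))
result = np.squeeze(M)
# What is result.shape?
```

(2, 5)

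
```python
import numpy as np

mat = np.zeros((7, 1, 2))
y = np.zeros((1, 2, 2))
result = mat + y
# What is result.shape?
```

(7, 2, 2)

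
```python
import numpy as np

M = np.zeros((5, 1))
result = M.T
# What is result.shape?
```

(1, 5)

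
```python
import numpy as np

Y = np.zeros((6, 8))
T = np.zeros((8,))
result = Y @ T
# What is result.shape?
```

(6,)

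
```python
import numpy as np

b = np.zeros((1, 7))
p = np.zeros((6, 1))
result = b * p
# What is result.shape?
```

(6, 7)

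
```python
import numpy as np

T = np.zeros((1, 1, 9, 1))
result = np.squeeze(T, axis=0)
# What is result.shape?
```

(1, 9, 1)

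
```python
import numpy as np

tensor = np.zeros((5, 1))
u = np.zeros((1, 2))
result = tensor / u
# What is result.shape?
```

(5, 2)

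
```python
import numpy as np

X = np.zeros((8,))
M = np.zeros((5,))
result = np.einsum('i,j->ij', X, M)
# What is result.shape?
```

(8, 5)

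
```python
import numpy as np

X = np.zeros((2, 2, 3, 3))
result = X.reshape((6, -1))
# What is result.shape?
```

(6, 6)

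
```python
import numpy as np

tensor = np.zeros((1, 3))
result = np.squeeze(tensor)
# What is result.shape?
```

(3,)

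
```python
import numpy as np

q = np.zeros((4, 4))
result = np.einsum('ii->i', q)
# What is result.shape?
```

(4,)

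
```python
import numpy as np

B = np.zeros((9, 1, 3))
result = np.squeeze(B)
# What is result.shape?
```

(9, 3)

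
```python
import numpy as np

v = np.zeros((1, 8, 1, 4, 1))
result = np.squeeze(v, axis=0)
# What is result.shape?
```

(8, 1, 4, 1)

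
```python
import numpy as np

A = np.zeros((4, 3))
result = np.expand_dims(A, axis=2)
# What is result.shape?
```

(4, 3, 1)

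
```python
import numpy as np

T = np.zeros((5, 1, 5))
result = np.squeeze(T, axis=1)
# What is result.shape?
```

(5, 5)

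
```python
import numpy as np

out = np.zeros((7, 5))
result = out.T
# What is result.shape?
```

(5, 7)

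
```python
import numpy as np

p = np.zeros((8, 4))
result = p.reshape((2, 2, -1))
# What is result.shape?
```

(2, 2, 8)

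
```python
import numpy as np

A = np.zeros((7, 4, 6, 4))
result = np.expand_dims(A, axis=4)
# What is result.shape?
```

(7, 4, 6, 4, 1)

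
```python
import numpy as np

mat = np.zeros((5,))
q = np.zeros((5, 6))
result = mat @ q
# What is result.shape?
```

(6,)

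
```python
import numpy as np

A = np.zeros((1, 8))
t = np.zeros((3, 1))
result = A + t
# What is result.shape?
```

(3, 8)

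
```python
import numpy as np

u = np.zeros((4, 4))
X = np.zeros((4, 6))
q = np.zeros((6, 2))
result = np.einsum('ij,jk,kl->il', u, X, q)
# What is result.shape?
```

(4, 2)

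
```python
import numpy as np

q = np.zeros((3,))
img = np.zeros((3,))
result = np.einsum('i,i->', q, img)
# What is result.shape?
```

()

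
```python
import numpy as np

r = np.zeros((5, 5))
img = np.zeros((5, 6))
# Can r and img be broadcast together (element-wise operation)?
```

No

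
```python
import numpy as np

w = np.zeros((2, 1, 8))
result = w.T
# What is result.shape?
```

(8, 1, 2)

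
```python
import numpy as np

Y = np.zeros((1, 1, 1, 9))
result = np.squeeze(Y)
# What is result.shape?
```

(9,)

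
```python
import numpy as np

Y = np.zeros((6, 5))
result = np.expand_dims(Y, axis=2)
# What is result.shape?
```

(6, 5, 1)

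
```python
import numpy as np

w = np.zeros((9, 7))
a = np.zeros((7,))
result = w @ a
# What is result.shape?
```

(9,)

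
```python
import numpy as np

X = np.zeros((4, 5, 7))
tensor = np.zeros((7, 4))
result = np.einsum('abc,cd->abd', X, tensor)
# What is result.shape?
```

(4, 5, 4)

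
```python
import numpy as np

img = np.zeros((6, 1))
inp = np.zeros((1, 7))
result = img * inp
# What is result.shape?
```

(6, 7)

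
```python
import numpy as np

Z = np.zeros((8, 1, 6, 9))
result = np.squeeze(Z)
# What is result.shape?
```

(8, 6, 9)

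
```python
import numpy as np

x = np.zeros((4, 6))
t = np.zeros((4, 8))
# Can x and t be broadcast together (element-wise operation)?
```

No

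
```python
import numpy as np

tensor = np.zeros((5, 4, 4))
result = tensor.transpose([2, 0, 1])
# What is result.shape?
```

(4, 5, 4)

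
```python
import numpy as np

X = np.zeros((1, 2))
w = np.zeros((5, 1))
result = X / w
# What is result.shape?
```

(5, 2)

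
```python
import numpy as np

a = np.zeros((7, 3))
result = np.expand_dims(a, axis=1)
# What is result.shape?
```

(7, 1, 3)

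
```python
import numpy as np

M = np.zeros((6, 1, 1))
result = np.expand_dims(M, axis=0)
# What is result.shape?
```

(1, 6, 1, 1)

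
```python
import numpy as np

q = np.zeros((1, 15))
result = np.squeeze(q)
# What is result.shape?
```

(15,)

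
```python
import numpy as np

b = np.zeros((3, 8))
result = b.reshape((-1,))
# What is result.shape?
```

(24,)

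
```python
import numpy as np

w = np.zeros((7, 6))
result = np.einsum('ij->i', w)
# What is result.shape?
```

(7,)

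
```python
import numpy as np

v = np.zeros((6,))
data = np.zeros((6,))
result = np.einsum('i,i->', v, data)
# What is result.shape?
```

()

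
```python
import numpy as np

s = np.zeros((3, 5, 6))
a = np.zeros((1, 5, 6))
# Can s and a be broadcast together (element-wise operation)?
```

Yes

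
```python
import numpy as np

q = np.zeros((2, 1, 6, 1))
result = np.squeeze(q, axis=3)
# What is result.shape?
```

(2, 1, 6)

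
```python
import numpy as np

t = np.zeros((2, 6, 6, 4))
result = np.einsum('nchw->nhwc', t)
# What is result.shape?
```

(2, 6, 4, 6)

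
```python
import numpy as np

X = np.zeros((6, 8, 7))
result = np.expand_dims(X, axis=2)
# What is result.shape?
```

(6, 8, 1, 7)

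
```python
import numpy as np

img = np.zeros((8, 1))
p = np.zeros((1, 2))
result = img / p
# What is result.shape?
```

(8, 2)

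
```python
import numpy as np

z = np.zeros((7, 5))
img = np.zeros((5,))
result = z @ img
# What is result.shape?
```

(7,)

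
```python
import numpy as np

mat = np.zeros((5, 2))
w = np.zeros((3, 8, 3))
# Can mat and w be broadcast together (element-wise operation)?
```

No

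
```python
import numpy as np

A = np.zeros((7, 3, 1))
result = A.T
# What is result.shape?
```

(1, 3, 7)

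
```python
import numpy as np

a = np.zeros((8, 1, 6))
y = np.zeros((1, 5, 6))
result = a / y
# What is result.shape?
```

(8, 5, 6)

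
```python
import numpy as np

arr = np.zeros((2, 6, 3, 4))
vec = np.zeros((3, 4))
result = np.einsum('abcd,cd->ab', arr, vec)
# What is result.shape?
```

(2, 6)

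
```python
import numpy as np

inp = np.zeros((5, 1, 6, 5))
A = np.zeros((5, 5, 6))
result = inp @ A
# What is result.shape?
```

(5, 5, 6, 6)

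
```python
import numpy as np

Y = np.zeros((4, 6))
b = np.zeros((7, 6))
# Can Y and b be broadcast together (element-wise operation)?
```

No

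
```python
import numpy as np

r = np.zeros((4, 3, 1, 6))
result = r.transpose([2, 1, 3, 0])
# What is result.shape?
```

(1, 3, 6, 4)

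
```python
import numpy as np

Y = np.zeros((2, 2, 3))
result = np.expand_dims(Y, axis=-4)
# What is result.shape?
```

(1, 2, 2, 3)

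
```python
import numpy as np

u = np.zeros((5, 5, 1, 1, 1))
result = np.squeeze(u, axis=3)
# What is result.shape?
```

(5, 5, 1, 1)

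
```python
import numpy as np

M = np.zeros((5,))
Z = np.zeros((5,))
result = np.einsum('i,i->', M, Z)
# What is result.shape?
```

()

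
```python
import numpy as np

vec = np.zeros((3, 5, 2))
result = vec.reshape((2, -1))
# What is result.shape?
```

(2, 15)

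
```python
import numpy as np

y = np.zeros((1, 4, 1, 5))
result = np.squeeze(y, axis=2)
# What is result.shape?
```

(1, 4, 5)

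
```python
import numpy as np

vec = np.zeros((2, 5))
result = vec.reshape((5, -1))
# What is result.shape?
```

(5, 2)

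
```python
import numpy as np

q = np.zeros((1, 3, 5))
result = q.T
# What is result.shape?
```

(5, 3, 1)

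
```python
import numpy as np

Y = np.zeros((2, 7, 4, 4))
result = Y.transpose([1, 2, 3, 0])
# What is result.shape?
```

(7, 4, 4, 2)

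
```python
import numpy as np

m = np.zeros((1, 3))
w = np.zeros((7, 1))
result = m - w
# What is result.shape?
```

(7, 3)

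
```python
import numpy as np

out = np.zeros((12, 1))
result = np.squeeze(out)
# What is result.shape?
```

(12,)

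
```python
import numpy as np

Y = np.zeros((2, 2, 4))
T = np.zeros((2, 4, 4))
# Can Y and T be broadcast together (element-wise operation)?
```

No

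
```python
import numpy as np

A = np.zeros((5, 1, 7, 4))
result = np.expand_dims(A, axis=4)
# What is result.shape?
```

(5, 1, 7, 4, 1)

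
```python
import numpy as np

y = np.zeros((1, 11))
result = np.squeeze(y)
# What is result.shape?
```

(11,)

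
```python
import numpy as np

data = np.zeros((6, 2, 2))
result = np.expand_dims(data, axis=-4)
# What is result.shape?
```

(1, 6, 2, 2)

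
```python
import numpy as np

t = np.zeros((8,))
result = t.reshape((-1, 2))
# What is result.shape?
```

(4, 2)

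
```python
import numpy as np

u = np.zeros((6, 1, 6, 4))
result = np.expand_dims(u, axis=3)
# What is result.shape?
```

(6, 1, 6, 1, 4)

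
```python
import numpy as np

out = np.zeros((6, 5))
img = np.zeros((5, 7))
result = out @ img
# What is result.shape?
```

(6, 7)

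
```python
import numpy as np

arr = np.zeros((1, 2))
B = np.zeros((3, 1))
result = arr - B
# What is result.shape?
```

(3, 2)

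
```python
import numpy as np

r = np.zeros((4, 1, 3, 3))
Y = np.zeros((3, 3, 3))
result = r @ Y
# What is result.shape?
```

(4, 3, 3, 3)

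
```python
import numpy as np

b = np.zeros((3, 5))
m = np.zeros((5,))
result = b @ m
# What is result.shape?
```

(3,)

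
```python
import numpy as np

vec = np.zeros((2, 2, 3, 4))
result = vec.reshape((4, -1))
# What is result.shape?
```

(4, 12)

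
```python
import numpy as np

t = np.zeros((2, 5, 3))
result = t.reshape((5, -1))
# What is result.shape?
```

(5, 6)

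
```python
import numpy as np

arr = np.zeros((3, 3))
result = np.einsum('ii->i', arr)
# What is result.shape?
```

(3,)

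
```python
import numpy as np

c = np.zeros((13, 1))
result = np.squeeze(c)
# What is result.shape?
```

(13,)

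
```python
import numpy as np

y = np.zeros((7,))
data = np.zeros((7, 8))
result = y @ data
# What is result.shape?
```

(8,)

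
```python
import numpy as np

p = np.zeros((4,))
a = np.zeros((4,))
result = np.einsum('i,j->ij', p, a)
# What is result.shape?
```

(4, 4)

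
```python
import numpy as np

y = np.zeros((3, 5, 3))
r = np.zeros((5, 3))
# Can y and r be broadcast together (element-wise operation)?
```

Yes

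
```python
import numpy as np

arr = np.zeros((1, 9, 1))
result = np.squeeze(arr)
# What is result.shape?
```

(9,)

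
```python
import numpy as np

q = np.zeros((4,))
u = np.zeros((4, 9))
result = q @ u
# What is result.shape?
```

(9,)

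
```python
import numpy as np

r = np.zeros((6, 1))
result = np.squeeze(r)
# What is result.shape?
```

(6,)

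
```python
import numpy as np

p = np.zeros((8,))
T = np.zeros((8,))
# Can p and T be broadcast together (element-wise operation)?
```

Yes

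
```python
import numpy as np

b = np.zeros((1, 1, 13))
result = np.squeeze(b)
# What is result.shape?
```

(13,)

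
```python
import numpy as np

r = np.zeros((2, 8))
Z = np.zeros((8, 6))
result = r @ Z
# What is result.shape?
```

(2, 6)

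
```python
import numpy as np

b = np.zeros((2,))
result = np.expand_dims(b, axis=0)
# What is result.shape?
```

(1, 2)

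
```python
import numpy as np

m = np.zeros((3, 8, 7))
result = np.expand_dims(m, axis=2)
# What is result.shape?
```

(3, 8, 1, 7)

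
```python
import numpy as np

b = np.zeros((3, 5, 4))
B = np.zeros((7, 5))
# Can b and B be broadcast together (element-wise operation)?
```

No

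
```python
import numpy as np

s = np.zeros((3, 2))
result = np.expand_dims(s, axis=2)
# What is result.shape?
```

(3, 2, 1)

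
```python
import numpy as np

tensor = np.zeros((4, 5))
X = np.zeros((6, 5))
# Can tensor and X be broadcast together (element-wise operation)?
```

No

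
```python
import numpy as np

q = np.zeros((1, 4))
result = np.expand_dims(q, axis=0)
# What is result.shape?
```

(1, 1, 4)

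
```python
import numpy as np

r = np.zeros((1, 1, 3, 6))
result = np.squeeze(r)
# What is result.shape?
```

(3, 6)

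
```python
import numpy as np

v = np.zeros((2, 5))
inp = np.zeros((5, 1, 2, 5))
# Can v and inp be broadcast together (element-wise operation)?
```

Yes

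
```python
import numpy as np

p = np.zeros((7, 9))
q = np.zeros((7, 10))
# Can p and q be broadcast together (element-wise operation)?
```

No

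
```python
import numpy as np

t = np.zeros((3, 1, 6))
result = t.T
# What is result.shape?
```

(6, 1, 3)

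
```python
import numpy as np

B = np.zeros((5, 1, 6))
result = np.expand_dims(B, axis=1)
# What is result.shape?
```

(5, 1, 1, 6)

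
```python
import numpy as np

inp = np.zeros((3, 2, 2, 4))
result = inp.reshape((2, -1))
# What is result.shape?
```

(2, 24)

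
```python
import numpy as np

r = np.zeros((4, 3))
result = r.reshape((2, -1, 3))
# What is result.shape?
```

(2, 2, 3)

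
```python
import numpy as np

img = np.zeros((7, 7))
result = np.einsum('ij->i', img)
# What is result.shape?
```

(7,)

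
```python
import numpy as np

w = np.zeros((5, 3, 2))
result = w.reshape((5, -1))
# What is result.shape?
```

(5, 6)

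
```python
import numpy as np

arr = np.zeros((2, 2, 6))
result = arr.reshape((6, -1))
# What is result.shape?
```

(6, 4)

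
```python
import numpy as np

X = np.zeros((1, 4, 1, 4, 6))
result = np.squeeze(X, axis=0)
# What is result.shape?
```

(4, 1, 4, 6)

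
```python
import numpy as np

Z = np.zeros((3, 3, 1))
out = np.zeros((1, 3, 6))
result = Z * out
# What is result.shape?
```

(3, 3, 6)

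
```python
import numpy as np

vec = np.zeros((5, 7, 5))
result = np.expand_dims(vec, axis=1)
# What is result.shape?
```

(5, 1, 7, 5)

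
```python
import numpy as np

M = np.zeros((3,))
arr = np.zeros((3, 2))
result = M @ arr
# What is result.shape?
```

(2,)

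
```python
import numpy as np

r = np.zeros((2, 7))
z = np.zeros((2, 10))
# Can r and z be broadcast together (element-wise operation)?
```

No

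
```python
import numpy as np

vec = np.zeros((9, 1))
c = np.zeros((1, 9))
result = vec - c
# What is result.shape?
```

(9, 9)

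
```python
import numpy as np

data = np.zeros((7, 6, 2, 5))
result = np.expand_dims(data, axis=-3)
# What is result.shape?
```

(7, 6, 1, 2, 5)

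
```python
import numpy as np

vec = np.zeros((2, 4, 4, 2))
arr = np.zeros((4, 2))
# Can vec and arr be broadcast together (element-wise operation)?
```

Yes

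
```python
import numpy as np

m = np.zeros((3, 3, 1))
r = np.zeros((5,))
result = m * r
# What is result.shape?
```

(3, 3, 5)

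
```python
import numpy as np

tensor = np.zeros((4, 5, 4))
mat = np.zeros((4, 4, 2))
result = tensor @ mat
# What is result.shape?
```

(4, 5, 2)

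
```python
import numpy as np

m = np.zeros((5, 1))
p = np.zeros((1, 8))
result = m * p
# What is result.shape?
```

(5, 8)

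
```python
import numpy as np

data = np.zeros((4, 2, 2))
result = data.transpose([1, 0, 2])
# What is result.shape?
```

(2, 4, 2)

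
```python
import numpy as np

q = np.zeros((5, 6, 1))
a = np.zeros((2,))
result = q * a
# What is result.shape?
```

(5, 6, 2)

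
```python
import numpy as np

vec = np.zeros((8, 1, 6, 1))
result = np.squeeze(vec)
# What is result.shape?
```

(8, 6)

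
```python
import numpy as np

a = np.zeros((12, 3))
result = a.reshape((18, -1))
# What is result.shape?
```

(18, 2)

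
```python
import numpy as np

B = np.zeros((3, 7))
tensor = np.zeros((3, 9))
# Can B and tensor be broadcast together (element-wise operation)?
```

No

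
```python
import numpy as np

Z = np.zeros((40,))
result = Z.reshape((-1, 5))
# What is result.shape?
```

(8, 5)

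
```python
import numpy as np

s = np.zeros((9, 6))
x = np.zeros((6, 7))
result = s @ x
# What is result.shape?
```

(9, 7)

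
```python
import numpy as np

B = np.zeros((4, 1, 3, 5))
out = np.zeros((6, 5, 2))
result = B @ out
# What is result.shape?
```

(4, 6, 3, 2)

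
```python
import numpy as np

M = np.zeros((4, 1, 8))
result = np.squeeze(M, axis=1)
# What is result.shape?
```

(4, 8)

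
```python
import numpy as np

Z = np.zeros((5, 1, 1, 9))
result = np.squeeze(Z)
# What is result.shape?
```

(5, 9)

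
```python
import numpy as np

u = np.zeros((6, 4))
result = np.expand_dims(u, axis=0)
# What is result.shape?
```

(1, 6, 4)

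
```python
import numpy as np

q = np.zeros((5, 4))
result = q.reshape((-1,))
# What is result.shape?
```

(20,)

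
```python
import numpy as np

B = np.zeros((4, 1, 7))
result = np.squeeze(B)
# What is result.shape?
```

(4, 7)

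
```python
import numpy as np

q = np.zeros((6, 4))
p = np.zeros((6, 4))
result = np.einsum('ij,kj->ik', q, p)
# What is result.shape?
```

(6, 6)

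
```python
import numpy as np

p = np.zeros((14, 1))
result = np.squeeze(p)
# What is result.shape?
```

(14,)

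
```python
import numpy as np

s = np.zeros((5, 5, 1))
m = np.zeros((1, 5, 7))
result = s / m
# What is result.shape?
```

(5, 5, 7)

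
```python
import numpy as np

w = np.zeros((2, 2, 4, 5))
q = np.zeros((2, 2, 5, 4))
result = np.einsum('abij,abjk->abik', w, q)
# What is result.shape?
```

(2, 2, 4, 4)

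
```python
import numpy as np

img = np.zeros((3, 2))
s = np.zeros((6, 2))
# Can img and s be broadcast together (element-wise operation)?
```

No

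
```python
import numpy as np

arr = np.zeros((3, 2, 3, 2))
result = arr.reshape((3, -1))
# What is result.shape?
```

(3, 12)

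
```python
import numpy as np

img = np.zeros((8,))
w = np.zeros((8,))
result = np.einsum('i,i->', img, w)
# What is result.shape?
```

()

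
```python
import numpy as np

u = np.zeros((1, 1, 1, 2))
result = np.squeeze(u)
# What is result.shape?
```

(2,)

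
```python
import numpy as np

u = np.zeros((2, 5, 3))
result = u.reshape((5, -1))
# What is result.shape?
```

(5, 6)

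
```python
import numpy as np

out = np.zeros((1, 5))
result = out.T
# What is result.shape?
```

(5, 1)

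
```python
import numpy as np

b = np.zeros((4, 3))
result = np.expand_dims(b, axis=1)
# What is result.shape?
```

(4, 1, 3)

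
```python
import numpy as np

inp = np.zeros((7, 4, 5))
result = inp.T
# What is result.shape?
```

(5, 4, 7)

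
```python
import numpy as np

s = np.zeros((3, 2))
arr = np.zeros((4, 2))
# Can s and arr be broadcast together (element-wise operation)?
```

No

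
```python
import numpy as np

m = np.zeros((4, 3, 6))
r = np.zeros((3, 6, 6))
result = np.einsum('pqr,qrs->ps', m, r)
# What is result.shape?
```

(4, 6)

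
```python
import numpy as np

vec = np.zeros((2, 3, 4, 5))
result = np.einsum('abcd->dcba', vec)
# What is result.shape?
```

(5, 4, 3, 2)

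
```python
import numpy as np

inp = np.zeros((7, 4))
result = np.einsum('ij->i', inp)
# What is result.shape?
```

(7,)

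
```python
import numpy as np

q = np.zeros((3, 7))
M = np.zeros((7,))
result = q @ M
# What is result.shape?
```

(3,)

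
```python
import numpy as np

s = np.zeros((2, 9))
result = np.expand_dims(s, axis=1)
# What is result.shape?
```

(2, 1, 9)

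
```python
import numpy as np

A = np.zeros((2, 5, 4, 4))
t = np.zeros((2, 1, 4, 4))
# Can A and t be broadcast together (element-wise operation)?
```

Yes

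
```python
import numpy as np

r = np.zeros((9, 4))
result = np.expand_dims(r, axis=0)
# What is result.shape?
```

(1, 9, 4)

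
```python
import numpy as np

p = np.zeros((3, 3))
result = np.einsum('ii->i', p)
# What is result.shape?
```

(3,)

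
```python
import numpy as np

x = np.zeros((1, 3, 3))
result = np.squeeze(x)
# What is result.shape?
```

(3, 3)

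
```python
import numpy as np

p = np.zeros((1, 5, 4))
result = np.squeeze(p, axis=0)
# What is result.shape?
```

(5, 4)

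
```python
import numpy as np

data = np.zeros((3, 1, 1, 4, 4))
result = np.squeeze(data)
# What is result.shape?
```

(3, 4, 4)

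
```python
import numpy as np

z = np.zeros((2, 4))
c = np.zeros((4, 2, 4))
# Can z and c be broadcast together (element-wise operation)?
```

Yes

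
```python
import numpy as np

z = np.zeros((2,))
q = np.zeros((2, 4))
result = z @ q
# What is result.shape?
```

(4,)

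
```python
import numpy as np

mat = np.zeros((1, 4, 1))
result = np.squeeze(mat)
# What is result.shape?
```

(4,)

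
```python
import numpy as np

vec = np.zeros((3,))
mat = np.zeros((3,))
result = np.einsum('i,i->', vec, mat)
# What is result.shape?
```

()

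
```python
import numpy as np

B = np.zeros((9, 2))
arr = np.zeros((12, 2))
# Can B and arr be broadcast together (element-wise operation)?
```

No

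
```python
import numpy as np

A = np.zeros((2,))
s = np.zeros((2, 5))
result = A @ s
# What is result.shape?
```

(5,)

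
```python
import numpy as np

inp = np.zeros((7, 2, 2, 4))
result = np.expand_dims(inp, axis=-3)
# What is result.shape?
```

(7, 2, 1, 2, 4)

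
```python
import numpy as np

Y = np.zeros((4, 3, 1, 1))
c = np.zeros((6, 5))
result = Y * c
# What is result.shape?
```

(4, 3, 6, 5)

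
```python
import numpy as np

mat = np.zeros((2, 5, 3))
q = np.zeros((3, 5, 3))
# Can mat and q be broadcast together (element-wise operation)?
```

No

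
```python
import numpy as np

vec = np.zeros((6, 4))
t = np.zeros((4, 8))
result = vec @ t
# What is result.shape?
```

(6, 8)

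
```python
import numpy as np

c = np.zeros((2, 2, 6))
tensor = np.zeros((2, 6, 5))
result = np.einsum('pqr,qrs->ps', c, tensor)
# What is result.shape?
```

(2, 5)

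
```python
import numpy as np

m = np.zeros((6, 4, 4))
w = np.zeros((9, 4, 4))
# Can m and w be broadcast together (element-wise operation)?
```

No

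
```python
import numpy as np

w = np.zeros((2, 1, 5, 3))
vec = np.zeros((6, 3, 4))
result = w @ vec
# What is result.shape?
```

(2, 6, 5, 4)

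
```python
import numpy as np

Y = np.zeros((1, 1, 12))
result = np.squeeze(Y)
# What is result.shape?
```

(12,)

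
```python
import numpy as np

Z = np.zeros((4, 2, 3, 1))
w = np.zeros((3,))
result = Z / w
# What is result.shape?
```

(4, 2, 3, 3)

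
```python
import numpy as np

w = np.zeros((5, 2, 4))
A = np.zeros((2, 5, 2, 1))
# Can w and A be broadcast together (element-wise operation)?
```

Yes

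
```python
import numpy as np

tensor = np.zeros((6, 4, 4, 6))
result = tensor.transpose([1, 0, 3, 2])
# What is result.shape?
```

(4, 6, 6, 4)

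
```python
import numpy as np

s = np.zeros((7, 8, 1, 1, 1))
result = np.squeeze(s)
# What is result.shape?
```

(7, 8)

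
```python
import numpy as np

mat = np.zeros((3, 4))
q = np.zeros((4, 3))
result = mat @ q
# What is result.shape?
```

(3, 3)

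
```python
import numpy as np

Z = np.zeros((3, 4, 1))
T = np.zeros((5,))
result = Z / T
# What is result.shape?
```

(3, 4, 5)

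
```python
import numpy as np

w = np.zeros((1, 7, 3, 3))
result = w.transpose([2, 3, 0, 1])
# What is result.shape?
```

(3, 3, 1, 7)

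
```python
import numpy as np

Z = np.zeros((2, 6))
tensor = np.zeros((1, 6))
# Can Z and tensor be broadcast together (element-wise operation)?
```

Yes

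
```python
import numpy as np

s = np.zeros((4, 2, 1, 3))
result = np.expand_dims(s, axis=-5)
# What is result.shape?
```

(1, 4, 2, 1, 3)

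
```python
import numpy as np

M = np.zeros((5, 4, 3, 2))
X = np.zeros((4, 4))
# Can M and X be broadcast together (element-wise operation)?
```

No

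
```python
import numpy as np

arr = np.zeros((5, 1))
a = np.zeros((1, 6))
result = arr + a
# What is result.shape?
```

(5, 6)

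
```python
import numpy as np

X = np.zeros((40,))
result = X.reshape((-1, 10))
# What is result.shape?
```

(4, 10)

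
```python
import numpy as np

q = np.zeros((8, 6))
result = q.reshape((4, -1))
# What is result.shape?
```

(4, 12)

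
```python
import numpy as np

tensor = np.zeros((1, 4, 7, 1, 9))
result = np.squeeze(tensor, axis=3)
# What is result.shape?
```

(1, 4, 7, 9)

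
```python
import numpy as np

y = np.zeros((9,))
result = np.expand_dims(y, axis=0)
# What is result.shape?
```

(1, 9)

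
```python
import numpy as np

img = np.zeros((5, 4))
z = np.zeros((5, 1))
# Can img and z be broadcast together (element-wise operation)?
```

Yes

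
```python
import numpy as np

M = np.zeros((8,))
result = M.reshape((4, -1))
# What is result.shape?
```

(4, 2)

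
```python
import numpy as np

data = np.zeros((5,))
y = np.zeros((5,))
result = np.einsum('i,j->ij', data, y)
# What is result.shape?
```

(5, 5)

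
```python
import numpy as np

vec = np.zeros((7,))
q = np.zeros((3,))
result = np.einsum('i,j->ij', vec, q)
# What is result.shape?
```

(7, 3)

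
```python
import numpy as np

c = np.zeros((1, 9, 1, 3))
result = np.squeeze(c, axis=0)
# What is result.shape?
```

(9, 1, 3)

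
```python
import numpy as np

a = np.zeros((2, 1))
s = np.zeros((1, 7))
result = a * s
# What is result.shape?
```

(2, 7)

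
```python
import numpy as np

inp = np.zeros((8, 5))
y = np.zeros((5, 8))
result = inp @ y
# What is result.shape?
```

(8, 8)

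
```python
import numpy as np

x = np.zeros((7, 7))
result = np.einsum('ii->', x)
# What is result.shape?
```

()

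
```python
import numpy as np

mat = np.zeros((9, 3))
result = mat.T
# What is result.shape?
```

(3, 9)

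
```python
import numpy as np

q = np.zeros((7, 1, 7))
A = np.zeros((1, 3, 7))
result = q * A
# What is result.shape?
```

(7, 3, 7)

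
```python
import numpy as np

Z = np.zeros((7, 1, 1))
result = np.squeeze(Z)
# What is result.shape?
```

(7,)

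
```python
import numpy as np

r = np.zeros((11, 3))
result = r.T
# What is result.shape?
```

(3, 11)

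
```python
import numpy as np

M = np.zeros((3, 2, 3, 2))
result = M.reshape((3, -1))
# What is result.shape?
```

(3, 12)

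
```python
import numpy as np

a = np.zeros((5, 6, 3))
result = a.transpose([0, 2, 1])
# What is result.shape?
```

(5, 3, 6)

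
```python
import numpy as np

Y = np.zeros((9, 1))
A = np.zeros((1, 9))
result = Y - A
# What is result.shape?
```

(9, 9)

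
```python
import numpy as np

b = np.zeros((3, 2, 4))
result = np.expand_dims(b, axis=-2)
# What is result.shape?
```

(3, 2, 1, 4)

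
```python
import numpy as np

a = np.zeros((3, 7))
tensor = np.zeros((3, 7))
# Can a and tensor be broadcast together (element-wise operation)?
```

Yes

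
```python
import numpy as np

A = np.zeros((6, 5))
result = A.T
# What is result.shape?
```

(5, 6)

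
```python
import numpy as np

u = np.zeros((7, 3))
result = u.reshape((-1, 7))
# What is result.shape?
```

(3, 7)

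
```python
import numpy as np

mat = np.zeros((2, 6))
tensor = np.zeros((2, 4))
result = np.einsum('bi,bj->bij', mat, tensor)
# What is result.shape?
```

(2, 6, 4)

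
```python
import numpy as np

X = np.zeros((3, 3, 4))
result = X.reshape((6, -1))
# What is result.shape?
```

(6, 6)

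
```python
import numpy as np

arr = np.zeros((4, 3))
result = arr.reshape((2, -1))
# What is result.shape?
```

(2, 6)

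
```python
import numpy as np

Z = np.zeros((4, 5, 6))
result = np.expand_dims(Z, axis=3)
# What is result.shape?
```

(4, 5, 6, 1)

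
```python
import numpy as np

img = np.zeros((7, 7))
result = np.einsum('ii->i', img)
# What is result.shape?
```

(7,)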